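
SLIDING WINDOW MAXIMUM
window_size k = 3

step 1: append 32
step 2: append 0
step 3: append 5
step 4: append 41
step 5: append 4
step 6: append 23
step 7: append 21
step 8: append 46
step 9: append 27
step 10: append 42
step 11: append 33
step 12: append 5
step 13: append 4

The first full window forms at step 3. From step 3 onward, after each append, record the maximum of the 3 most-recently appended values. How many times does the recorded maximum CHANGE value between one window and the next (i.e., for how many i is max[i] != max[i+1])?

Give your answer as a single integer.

step 1: append 32 -> window=[32] (not full yet)
step 2: append 0 -> window=[32, 0] (not full yet)
step 3: append 5 -> window=[32, 0, 5] -> max=32
step 4: append 41 -> window=[0, 5, 41] -> max=41
step 5: append 4 -> window=[5, 41, 4] -> max=41
step 6: append 23 -> window=[41, 4, 23] -> max=41
step 7: append 21 -> window=[4, 23, 21] -> max=23
step 8: append 46 -> window=[23, 21, 46] -> max=46
step 9: append 27 -> window=[21, 46, 27] -> max=46
step 10: append 42 -> window=[46, 27, 42] -> max=46
step 11: append 33 -> window=[27, 42, 33] -> max=42
step 12: append 5 -> window=[42, 33, 5] -> max=42
step 13: append 4 -> window=[33, 5, 4] -> max=33
Recorded maximums: 32 41 41 41 23 46 46 46 42 42 33
Changes between consecutive maximums: 5

Answer: 5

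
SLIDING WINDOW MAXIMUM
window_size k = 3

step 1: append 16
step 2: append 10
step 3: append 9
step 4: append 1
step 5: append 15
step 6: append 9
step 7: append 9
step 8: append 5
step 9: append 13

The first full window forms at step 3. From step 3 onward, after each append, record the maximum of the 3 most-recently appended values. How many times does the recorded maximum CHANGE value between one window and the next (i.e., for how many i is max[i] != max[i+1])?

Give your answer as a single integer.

Answer: 4

Derivation:
step 1: append 16 -> window=[16] (not full yet)
step 2: append 10 -> window=[16, 10] (not full yet)
step 3: append 9 -> window=[16, 10, 9] -> max=16
step 4: append 1 -> window=[10, 9, 1] -> max=10
step 5: append 15 -> window=[9, 1, 15] -> max=15
step 6: append 9 -> window=[1, 15, 9] -> max=15
step 7: append 9 -> window=[15, 9, 9] -> max=15
step 8: append 5 -> window=[9, 9, 5] -> max=9
step 9: append 13 -> window=[9, 5, 13] -> max=13
Recorded maximums: 16 10 15 15 15 9 13
Changes between consecutive maximums: 4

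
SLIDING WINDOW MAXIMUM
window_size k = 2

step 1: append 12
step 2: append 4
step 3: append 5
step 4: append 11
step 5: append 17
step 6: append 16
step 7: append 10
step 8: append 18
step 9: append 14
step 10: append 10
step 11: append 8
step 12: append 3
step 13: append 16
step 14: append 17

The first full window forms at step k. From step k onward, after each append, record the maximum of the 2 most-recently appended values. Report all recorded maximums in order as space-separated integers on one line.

step 1: append 12 -> window=[12] (not full yet)
step 2: append 4 -> window=[12, 4] -> max=12
step 3: append 5 -> window=[4, 5] -> max=5
step 4: append 11 -> window=[5, 11] -> max=11
step 5: append 17 -> window=[11, 17] -> max=17
step 6: append 16 -> window=[17, 16] -> max=17
step 7: append 10 -> window=[16, 10] -> max=16
step 8: append 18 -> window=[10, 18] -> max=18
step 9: append 14 -> window=[18, 14] -> max=18
step 10: append 10 -> window=[14, 10] -> max=14
step 11: append 8 -> window=[10, 8] -> max=10
step 12: append 3 -> window=[8, 3] -> max=8
step 13: append 16 -> window=[3, 16] -> max=16
step 14: append 17 -> window=[16, 17] -> max=17

Answer: 12 5 11 17 17 16 18 18 14 10 8 16 17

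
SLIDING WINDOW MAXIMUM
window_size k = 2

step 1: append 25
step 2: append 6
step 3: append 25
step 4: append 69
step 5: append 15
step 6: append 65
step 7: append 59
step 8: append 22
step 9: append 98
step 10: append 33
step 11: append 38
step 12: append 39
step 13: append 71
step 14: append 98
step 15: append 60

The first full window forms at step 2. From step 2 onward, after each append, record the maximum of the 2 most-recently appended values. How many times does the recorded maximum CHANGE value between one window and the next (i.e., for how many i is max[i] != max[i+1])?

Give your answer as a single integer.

Answer: 8

Derivation:
step 1: append 25 -> window=[25] (not full yet)
step 2: append 6 -> window=[25, 6] -> max=25
step 3: append 25 -> window=[6, 25] -> max=25
step 4: append 69 -> window=[25, 69] -> max=69
step 5: append 15 -> window=[69, 15] -> max=69
step 6: append 65 -> window=[15, 65] -> max=65
step 7: append 59 -> window=[65, 59] -> max=65
step 8: append 22 -> window=[59, 22] -> max=59
step 9: append 98 -> window=[22, 98] -> max=98
step 10: append 33 -> window=[98, 33] -> max=98
step 11: append 38 -> window=[33, 38] -> max=38
step 12: append 39 -> window=[38, 39] -> max=39
step 13: append 71 -> window=[39, 71] -> max=71
step 14: append 98 -> window=[71, 98] -> max=98
step 15: append 60 -> window=[98, 60] -> max=98
Recorded maximums: 25 25 69 69 65 65 59 98 98 38 39 71 98 98
Changes between consecutive maximums: 8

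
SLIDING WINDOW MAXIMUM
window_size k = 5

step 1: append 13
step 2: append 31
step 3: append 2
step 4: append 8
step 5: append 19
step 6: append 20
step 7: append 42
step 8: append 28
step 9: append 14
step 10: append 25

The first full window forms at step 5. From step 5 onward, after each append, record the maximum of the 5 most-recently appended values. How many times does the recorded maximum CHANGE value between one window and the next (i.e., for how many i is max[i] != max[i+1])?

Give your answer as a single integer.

step 1: append 13 -> window=[13] (not full yet)
step 2: append 31 -> window=[13, 31] (not full yet)
step 3: append 2 -> window=[13, 31, 2] (not full yet)
step 4: append 8 -> window=[13, 31, 2, 8] (not full yet)
step 5: append 19 -> window=[13, 31, 2, 8, 19] -> max=31
step 6: append 20 -> window=[31, 2, 8, 19, 20] -> max=31
step 7: append 42 -> window=[2, 8, 19, 20, 42] -> max=42
step 8: append 28 -> window=[8, 19, 20, 42, 28] -> max=42
step 9: append 14 -> window=[19, 20, 42, 28, 14] -> max=42
step 10: append 25 -> window=[20, 42, 28, 14, 25] -> max=42
Recorded maximums: 31 31 42 42 42 42
Changes between consecutive maximums: 1

Answer: 1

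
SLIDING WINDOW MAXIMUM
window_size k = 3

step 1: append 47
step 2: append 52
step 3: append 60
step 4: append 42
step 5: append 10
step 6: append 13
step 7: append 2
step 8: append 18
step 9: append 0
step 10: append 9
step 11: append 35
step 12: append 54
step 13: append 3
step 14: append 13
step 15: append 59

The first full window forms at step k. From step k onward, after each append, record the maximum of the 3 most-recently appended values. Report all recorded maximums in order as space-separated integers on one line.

step 1: append 47 -> window=[47] (not full yet)
step 2: append 52 -> window=[47, 52] (not full yet)
step 3: append 60 -> window=[47, 52, 60] -> max=60
step 4: append 42 -> window=[52, 60, 42] -> max=60
step 5: append 10 -> window=[60, 42, 10] -> max=60
step 6: append 13 -> window=[42, 10, 13] -> max=42
step 7: append 2 -> window=[10, 13, 2] -> max=13
step 8: append 18 -> window=[13, 2, 18] -> max=18
step 9: append 0 -> window=[2, 18, 0] -> max=18
step 10: append 9 -> window=[18, 0, 9] -> max=18
step 11: append 35 -> window=[0, 9, 35] -> max=35
step 12: append 54 -> window=[9, 35, 54] -> max=54
step 13: append 3 -> window=[35, 54, 3] -> max=54
step 14: append 13 -> window=[54, 3, 13] -> max=54
step 15: append 59 -> window=[3, 13, 59] -> max=59

Answer: 60 60 60 42 13 18 18 18 35 54 54 54 59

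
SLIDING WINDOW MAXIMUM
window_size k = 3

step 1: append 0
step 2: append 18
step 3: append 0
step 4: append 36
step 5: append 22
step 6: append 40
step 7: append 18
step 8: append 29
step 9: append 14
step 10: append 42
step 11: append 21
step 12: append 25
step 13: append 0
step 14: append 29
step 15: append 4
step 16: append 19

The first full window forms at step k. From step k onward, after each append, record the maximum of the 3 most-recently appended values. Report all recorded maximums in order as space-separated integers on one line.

Answer: 18 36 36 40 40 40 29 42 42 42 25 29 29 29

Derivation:
step 1: append 0 -> window=[0] (not full yet)
step 2: append 18 -> window=[0, 18] (not full yet)
step 3: append 0 -> window=[0, 18, 0] -> max=18
step 4: append 36 -> window=[18, 0, 36] -> max=36
step 5: append 22 -> window=[0, 36, 22] -> max=36
step 6: append 40 -> window=[36, 22, 40] -> max=40
step 7: append 18 -> window=[22, 40, 18] -> max=40
step 8: append 29 -> window=[40, 18, 29] -> max=40
step 9: append 14 -> window=[18, 29, 14] -> max=29
step 10: append 42 -> window=[29, 14, 42] -> max=42
step 11: append 21 -> window=[14, 42, 21] -> max=42
step 12: append 25 -> window=[42, 21, 25] -> max=42
step 13: append 0 -> window=[21, 25, 0] -> max=25
step 14: append 29 -> window=[25, 0, 29] -> max=29
step 15: append 4 -> window=[0, 29, 4] -> max=29
step 16: append 19 -> window=[29, 4, 19] -> max=29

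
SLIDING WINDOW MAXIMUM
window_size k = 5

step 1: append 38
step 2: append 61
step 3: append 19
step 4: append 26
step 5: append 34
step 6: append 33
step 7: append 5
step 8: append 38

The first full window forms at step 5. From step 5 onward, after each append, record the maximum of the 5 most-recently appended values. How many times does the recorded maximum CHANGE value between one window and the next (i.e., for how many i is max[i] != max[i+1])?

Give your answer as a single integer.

step 1: append 38 -> window=[38] (not full yet)
step 2: append 61 -> window=[38, 61] (not full yet)
step 3: append 19 -> window=[38, 61, 19] (not full yet)
step 4: append 26 -> window=[38, 61, 19, 26] (not full yet)
step 5: append 34 -> window=[38, 61, 19, 26, 34] -> max=61
step 6: append 33 -> window=[61, 19, 26, 34, 33] -> max=61
step 7: append 5 -> window=[19, 26, 34, 33, 5] -> max=34
step 8: append 38 -> window=[26, 34, 33, 5, 38] -> max=38
Recorded maximums: 61 61 34 38
Changes between consecutive maximums: 2

Answer: 2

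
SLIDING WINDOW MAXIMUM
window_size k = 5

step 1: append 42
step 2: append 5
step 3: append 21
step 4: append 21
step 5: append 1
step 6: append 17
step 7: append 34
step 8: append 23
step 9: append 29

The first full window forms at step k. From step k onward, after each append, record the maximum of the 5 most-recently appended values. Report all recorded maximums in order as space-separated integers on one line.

step 1: append 42 -> window=[42] (not full yet)
step 2: append 5 -> window=[42, 5] (not full yet)
step 3: append 21 -> window=[42, 5, 21] (not full yet)
step 4: append 21 -> window=[42, 5, 21, 21] (not full yet)
step 5: append 1 -> window=[42, 5, 21, 21, 1] -> max=42
step 6: append 17 -> window=[5, 21, 21, 1, 17] -> max=21
step 7: append 34 -> window=[21, 21, 1, 17, 34] -> max=34
step 8: append 23 -> window=[21, 1, 17, 34, 23] -> max=34
step 9: append 29 -> window=[1, 17, 34, 23, 29] -> max=34

Answer: 42 21 34 34 34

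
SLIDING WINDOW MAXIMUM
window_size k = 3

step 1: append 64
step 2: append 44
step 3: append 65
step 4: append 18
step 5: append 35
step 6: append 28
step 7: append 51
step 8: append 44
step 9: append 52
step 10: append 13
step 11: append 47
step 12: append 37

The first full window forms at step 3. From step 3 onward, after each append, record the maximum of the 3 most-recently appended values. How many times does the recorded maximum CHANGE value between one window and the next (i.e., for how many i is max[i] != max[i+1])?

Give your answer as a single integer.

Answer: 4

Derivation:
step 1: append 64 -> window=[64] (not full yet)
step 2: append 44 -> window=[64, 44] (not full yet)
step 3: append 65 -> window=[64, 44, 65] -> max=65
step 4: append 18 -> window=[44, 65, 18] -> max=65
step 5: append 35 -> window=[65, 18, 35] -> max=65
step 6: append 28 -> window=[18, 35, 28] -> max=35
step 7: append 51 -> window=[35, 28, 51] -> max=51
step 8: append 44 -> window=[28, 51, 44] -> max=51
step 9: append 52 -> window=[51, 44, 52] -> max=52
step 10: append 13 -> window=[44, 52, 13] -> max=52
step 11: append 47 -> window=[52, 13, 47] -> max=52
step 12: append 37 -> window=[13, 47, 37] -> max=47
Recorded maximums: 65 65 65 35 51 51 52 52 52 47
Changes between consecutive maximums: 4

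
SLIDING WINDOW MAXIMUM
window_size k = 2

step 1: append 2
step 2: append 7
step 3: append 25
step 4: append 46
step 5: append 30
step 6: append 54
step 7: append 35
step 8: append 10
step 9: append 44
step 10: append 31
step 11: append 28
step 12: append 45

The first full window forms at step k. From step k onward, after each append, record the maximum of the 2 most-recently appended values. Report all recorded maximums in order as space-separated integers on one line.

step 1: append 2 -> window=[2] (not full yet)
step 2: append 7 -> window=[2, 7] -> max=7
step 3: append 25 -> window=[7, 25] -> max=25
step 4: append 46 -> window=[25, 46] -> max=46
step 5: append 30 -> window=[46, 30] -> max=46
step 6: append 54 -> window=[30, 54] -> max=54
step 7: append 35 -> window=[54, 35] -> max=54
step 8: append 10 -> window=[35, 10] -> max=35
step 9: append 44 -> window=[10, 44] -> max=44
step 10: append 31 -> window=[44, 31] -> max=44
step 11: append 28 -> window=[31, 28] -> max=31
step 12: append 45 -> window=[28, 45] -> max=45

Answer: 7 25 46 46 54 54 35 44 44 31 45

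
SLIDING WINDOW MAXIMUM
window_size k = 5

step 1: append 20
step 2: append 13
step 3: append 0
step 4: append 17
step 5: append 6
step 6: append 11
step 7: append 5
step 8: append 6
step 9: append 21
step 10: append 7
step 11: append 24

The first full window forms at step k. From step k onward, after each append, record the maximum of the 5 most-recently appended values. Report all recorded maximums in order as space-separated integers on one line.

step 1: append 20 -> window=[20] (not full yet)
step 2: append 13 -> window=[20, 13] (not full yet)
step 3: append 0 -> window=[20, 13, 0] (not full yet)
step 4: append 17 -> window=[20, 13, 0, 17] (not full yet)
step 5: append 6 -> window=[20, 13, 0, 17, 6] -> max=20
step 6: append 11 -> window=[13, 0, 17, 6, 11] -> max=17
step 7: append 5 -> window=[0, 17, 6, 11, 5] -> max=17
step 8: append 6 -> window=[17, 6, 11, 5, 6] -> max=17
step 9: append 21 -> window=[6, 11, 5, 6, 21] -> max=21
step 10: append 7 -> window=[11, 5, 6, 21, 7] -> max=21
step 11: append 24 -> window=[5, 6, 21, 7, 24] -> max=24

Answer: 20 17 17 17 21 21 24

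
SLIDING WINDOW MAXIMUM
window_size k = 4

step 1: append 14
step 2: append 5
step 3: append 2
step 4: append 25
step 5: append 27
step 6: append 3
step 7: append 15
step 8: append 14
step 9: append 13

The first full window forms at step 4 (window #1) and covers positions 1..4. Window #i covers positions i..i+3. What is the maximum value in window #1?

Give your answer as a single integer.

Answer: 25

Derivation:
step 1: append 14 -> window=[14] (not full yet)
step 2: append 5 -> window=[14, 5] (not full yet)
step 3: append 2 -> window=[14, 5, 2] (not full yet)
step 4: append 25 -> window=[14, 5, 2, 25] -> max=25
Window #1 max = 25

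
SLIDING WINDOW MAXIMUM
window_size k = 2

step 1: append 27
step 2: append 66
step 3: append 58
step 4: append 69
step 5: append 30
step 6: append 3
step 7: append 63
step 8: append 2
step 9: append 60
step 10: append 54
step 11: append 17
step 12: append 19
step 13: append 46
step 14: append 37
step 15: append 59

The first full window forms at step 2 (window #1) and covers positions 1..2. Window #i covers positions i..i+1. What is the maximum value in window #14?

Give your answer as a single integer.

step 1: append 27 -> window=[27] (not full yet)
step 2: append 66 -> window=[27, 66] -> max=66
step 3: append 58 -> window=[66, 58] -> max=66
step 4: append 69 -> window=[58, 69] -> max=69
step 5: append 30 -> window=[69, 30] -> max=69
step 6: append 3 -> window=[30, 3] -> max=30
step 7: append 63 -> window=[3, 63] -> max=63
step 8: append 2 -> window=[63, 2] -> max=63
step 9: append 60 -> window=[2, 60] -> max=60
step 10: append 54 -> window=[60, 54] -> max=60
step 11: append 17 -> window=[54, 17] -> max=54
step 12: append 19 -> window=[17, 19] -> max=19
step 13: append 46 -> window=[19, 46] -> max=46
step 14: append 37 -> window=[46, 37] -> max=46
step 15: append 59 -> window=[37, 59] -> max=59
Window #14 max = 59

Answer: 59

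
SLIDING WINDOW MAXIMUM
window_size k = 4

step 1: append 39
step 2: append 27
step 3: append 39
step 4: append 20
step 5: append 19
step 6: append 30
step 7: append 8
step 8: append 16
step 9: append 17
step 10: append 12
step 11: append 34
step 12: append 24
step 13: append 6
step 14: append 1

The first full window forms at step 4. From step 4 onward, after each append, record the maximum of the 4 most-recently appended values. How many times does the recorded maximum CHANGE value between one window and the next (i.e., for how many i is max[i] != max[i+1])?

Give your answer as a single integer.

Answer: 3

Derivation:
step 1: append 39 -> window=[39] (not full yet)
step 2: append 27 -> window=[39, 27] (not full yet)
step 3: append 39 -> window=[39, 27, 39] (not full yet)
step 4: append 20 -> window=[39, 27, 39, 20] -> max=39
step 5: append 19 -> window=[27, 39, 20, 19] -> max=39
step 6: append 30 -> window=[39, 20, 19, 30] -> max=39
step 7: append 8 -> window=[20, 19, 30, 8] -> max=30
step 8: append 16 -> window=[19, 30, 8, 16] -> max=30
step 9: append 17 -> window=[30, 8, 16, 17] -> max=30
step 10: append 12 -> window=[8, 16, 17, 12] -> max=17
step 11: append 34 -> window=[16, 17, 12, 34] -> max=34
step 12: append 24 -> window=[17, 12, 34, 24] -> max=34
step 13: append 6 -> window=[12, 34, 24, 6] -> max=34
step 14: append 1 -> window=[34, 24, 6, 1] -> max=34
Recorded maximums: 39 39 39 30 30 30 17 34 34 34 34
Changes between consecutive maximums: 3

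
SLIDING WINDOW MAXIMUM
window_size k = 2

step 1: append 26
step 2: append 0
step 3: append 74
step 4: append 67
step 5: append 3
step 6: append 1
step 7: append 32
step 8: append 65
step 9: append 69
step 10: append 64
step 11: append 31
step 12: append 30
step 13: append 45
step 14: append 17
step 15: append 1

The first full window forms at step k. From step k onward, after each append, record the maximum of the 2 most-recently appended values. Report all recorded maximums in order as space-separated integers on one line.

step 1: append 26 -> window=[26] (not full yet)
step 2: append 0 -> window=[26, 0] -> max=26
step 3: append 74 -> window=[0, 74] -> max=74
step 4: append 67 -> window=[74, 67] -> max=74
step 5: append 3 -> window=[67, 3] -> max=67
step 6: append 1 -> window=[3, 1] -> max=3
step 7: append 32 -> window=[1, 32] -> max=32
step 8: append 65 -> window=[32, 65] -> max=65
step 9: append 69 -> window=[65, 69] -> max=69
step 10: append 64 -> window=[69, 64] -> max=69
step 11: append 31 -> window=[64, 31] -> max=64
step 12: append 30 -> window=[31, 30] -> max=31
step 13: append 45 -> window=[30, 45] -> max=45
step 14: append 17 -> window=[45, 17] -> max=45
step 15: append 1 -> window=[17, 1] -> max=17

Answer: 26 74 74 67 3 32 65 69 69 64 31 45 45 17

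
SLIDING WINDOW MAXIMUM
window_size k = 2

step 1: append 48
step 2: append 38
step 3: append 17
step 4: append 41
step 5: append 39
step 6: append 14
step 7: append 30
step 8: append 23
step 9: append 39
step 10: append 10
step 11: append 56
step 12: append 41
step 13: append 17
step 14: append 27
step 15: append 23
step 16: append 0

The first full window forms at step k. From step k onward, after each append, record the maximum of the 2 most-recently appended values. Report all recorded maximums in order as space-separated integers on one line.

Answer: 48 38 41 41 39 30 30 39 39 56 56 41 27 27 23

Derivation:
step 1: append 48 -> window=[48] (not full yet)
step 2: append 38 -> window=[48, 38] -> max=48
step 3: append 17 -> window=[38, 17] -> max=38
step 4: append 41 -> window=[17, 41] -> max=41
step 5: append 39 -> window=[41, 39] -> max=41
step 6: append 14 -> window=[39, 14] -> max=39
step 7: append 30 -> window=[14, 30] -> max=30
step 8: append 23 -> window=[30, 23] -> max=30
step 9: append 39 -> window=[23, 39] -> max=39
step 10: append 10 -> window=[39, 10] -> max=39
step 11: append 56 -> window=[10, 56] -> max=56
step 12: append 41 -> window=[56, 41] -> max=56
step 13: append 17 -> window=[41, 17] -> max=41
step 14: append 27 -> window=[17, 27] -> max=27
step 15: append 23 -> window=[27, 23] -> max=27
step 16: append 0 -> window=[23, 0] -> max=23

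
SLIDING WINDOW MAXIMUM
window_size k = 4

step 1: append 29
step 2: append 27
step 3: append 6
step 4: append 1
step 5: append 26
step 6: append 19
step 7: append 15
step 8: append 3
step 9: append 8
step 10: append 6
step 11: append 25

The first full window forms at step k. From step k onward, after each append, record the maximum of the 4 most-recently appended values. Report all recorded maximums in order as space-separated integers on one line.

step 1: append 29 -> window=[29] (not full yet)
step 2: append 27 -> window=[29, 27] (not full yet)
step 3: append 6 -> window=[29, 27, 6] (not full yet)
step 4: append 1 -> window=[29, 27, 6, 1] -> max=29
step 5: append 26 -> window=[27, 6, 1, 26] -> max=27
step 6: append 19 -> window=[6, 1, 26, 19] -> max=26
step 7: append 15 -> window=[1, 26, 19, 15] -> max=26
step 8: append 3 -> window=[26, 19, 15, 3] -> max=26
step 9: append 8 -> window=[19, 15, 3, 8] -> max=19
step 10: append 6 -> window=[15, 3, 8, 6] -> max=15
step 11: append 25 -> window=[3, 8, 6, 25] -> max=25

Answer: 29 27 26 26 26 19 15 25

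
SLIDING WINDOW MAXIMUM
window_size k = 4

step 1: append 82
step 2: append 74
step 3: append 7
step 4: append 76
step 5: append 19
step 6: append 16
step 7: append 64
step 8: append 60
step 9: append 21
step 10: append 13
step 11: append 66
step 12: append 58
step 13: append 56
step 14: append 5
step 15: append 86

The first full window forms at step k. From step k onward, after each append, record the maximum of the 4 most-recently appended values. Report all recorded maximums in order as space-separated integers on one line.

Answer: 82 76 76 76 64 64 64 66 66 66 66 86

Derivation:
step 1: append 82 -> window=[82] (not full yet)
step 2: append 74 -> window=[82, 74] (not full yet)
step 3: append 7 -> window=[82, 74, 7] (not full yet)
step 4: append 76 -> window=[82, 74, 7, 76] -> max=82
step 5: append 19 -> window=[74, 7, 76, 19] -> max=76
step 6: append 16 -> window=[7, 76, 19, 16] -> max=76
step 7: append 64 -> window=[76, 19, 16, 64] -> max=76
step 8: append 60 -> window=[19, 16, 64, 60] -> max=64
step 9: append 21 -> window=[16, 64, 60, 21] -> max=64
step 10: append 13 -> window=[64, 60, 21, 13] -> max=64
step 11: append 66 -> window=[60, 21, 13, 66] -> max=66
step 12: append 58 -> window=[21, 13, 66, 58] -> max=66
step 13: append 56 -> window=[13, 66, 58, 56] -> max=66
step 14: append 5 -> window=[66, 58, 56, 5] -> max=66
step 15: append 86 -> window=[58, 56, 5, 86] -> max=86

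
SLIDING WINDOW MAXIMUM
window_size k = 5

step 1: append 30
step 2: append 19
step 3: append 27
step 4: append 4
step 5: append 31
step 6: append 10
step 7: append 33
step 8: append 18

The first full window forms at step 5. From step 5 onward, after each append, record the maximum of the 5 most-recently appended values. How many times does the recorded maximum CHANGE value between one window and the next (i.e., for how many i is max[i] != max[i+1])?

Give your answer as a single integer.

Answer: 1

Derivation:
step 1: append 30 -> window=[30] (not full yet)
step 2: append 19 -> window=[30, 19] (not full yet)
step 3: append 27 -> window=[30, 19, 27] (not full yet)
step 4: append 4 -> window=[30, 19, 27, 4] (not full yet)
step 5: append 31 -> window=[30, 19, 27, 4, 31] -> max=31
step 6: append 10 -> window=[19, 27, 4, 31, 10] -> max=31
step 7: append 33 -> window=[27, 4, 31, 10, 33] -> max=33
step 8: append 18 -> window=[4, 31, 10, 33, 18] -> max=33
Recorded maximums: 31 31 33 33
Changes between consecutive maximums: 1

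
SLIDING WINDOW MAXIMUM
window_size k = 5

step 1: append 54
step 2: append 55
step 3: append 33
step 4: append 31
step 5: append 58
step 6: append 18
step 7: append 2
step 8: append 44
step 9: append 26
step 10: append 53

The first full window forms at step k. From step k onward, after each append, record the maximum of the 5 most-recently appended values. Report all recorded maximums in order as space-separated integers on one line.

Answer: 58 58 58 58 58 53

Derivation:
step 1: append 54 -> window=[54] (not full yet)
step 2: append 55 -> window=[54, 55] (not full yet)
step 3: append 33 -> window=[54, 55, 33] (not full yet)
step 4: append 31 -> window=[54, 55, 33, 31] (not full yet)
step 5: append 58 -> window=[54, 55, 33, 31, 58] -> max=58
step 6: append 18 -> window=[55, 33, 31, 58, 18] -> max=58
step 7: append 2 -> window=[33, 31, 58, 18, 2] -> max=58
step 8: append 44 -> window=[31, 58, 18, 2, 44] -> max=58
step 9: append 26 -> window=[58, 18, 2, 44, 26] -> max=58
step 10: append 53 -> window=[18, 2, 44, 26, 53] -> max=53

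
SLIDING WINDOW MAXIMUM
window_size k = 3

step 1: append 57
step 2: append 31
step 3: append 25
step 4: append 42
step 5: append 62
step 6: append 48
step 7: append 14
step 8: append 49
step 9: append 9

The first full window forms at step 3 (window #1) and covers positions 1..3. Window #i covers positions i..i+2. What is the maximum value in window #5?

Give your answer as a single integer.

step 1: append 57 -> window=[57] (not full yet)
step 2: append 31 -> window=[57, 31] (not full yet)
step 3: append 25 -> window=[57, 31, 25] -> max=57
step 4: append 42 -> window=[31, 25, 42] -> max=42
step 5: append 62 -> window=[25, 42, 62] -> max=62
step 6: append 48 -> window=[42, 62, 48] -> max=62
step 7: append 14 -> window=[62, 48, 14] -> max=62
Window #5 max = 62

Answer: 62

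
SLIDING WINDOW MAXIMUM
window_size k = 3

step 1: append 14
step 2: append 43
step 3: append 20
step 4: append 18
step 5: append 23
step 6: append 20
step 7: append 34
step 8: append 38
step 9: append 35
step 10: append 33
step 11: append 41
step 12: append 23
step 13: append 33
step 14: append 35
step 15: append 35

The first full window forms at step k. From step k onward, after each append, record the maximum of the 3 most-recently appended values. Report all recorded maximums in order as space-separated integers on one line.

step 1: append 14 -> window=[14] (not full yet)
step 2: append 43 -> window=[14, 43] (not full yet)
step 3: append 20 -> window=[14, 43, 20] -> max=43
step 4: append 18 -> window=[43, 20, 18] -> max=43
step 5: append 23 -> window=[20, 18, 23] -> max=23
step 6: append 20 -> window=[18, 23, 20] -> max=23
step 7: append 34 -> window=[23, 20, 34] -> max=34
step 8: append 38 -> window=[20, 34, 38] -> max=38
step 9: append 35 -> window=[34, 38, 35] -> max=38
step 10: append 33 -> window=[38, 35, 33] -> max=38
step 11: append 41 -> window=[35, 33, 41] -> max=41
step 12: append 23 -> window=[33, 41, 23] -> max=41
step 13: append 33 -> window=[41, 23, 33] -> max=41
step 14: append 35 -> window=[23, 33, 35] -> max=35
step 15: append 35 -> window=[33, 35, 35] -> max=35

Answer: 43 43 23 23 34 38 38 38 41 41 41 35 35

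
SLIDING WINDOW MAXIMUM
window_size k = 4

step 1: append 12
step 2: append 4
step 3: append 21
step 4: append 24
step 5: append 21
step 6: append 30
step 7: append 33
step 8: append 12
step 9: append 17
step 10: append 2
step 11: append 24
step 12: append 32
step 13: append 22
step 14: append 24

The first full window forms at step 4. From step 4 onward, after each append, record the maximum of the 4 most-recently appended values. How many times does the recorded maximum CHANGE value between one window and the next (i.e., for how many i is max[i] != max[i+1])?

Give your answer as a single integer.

step 1: append 12 -> window=[12] (not full yet)
step 2: append 4 -> window=[12, 4] (not full yet)
step 3: append 21 -> window=[12, 4, 21] (not full yet)
step 4: append 24 -> window=[12, 4, 21, 24] -> max=24
step 5: append 21 -> window=[4, 21, 24, 21] -> max=24
step 6: append 30 -> window=[21, 24, 21, 30] -> max=30
step 7: append 33 -> window=[24, 21, 30, 33] -> max=33
step 8: append 12 -> window=[21, 30, 33, 12] -> max=33
step 9: append 17 -> window=[30, 33, 12, 17] -> max=33
step 10: append 2 -> window=[33, 12, 17, 2] -> max=33
step 11: append 24 -> window=[12, 17, 2, 24] -> max=24
step 12: append 32 -> window=[17, 2, 24, 32] -> max=32
step 13: append 22 -> window=[2, 24, 32, 22] -> max=32
step 14: append 24 -> window=[24, 32, 22, 24] -> max=32
Recorded maximums: 24 24 30 33 33 33 33 24 32 32 32
Changes between consecutive maximums: 4

Answer: 4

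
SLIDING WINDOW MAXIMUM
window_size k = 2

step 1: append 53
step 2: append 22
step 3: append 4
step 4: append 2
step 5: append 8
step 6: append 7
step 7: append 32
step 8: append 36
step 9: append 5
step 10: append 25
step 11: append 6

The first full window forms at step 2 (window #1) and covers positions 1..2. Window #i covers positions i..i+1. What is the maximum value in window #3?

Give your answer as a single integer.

Answer: 4

Derivation:
step 1: append 53 -> window=[53] (not full yet)
step 2: append 22 -> window=[53, 22] -> max=53
step 3: append 4 -> window=[22, 4] -> max=22
step 4: append 2 -> window=[4, 2] -> max=4
Window #3 max = 4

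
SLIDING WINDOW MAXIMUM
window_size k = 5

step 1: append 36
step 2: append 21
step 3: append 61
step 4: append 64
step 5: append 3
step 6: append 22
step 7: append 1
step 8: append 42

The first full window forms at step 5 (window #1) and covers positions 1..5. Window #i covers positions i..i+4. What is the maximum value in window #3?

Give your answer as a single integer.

Answer: 64

Derivation:
step 1: append 36 -> window=[36] (not full yet)
step 2: append 21 -> window=[36, 21] (not full yet)
step 3: append 61 -> window=[36, 21, 61] (not full yet)
step 4: append 64 -> window=[36, 21, 61, 64] (not full yet)
step 5: append 3 -> window=[36, 21, 61, 64, 3] -> max=64
step 6: append 22 -> window=[21, 61, 64, 3, 22] -> max=64
step 7: append 1 -> window=[61, 64, 3, 22, 1] -> max=64
Window #3 max = 64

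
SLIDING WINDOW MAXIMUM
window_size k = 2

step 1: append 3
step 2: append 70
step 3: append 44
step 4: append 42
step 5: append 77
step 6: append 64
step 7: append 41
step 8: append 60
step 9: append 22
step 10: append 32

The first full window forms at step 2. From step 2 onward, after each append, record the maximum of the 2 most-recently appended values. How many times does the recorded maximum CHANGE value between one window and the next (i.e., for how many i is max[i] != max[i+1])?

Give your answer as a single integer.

step 1: append 3 -> window=[3] (not full yet)
step 2: append 70 -> window=[3, 70] -> max=70
step 3: append 44 -> window=[70, 44] -> max=70
step 4: append 42 -> window=[44, 42] -> max=44
step 5: append 77 -> window=[42, 77] -> max=77
step 6: append 64 -> window=[77, 64] -> max=77
step 7: append 41 -> window=[64, 41] -> max=64
step 8: append 60 -> window=[41, 60] -> max=60
step 9: append 22 -> window=[60, 22] -> max=60
step 10: append 32 -> window=[22, 32] -> max=32
Recorded maximums: 70 70 44 77 77 64 60 60 32
Changes between consecutive maximums: 5

Answer: 5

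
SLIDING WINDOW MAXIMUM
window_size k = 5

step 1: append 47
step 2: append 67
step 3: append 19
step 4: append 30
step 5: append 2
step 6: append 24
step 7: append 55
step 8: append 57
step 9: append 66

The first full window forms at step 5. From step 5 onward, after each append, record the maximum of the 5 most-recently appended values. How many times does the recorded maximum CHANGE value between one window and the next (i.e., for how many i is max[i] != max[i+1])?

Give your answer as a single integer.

step 1: append 47 -> window=[47] (not full yet)
step 2: append 67 -> window=[47, 67] (not full yet)
step 3: append 19 -> window=[47, 67, 19] (not full yet)
step 4: append 30 -> window=[47, 67, 19, 30] (not full yet)
step 5: append 2 -> window=[47, 67, 19, 30, 2] -> max=67
step 6: append 24 -> window=[67, 19, 30, 2, 24] -> max=67
step 7: append 55 -> window=[19, 30, 2, 24, 55] -> max=55
step 8: append 57 -> window=[30, 2, 24, 55, 57] -> max=57
step 9: append 66 -> window=[2, 24, 55, 57, 66] -> max=66
Recorded maximums: 67 67 55 57 66
Changes between consecutive maximums: 3

Answer: 3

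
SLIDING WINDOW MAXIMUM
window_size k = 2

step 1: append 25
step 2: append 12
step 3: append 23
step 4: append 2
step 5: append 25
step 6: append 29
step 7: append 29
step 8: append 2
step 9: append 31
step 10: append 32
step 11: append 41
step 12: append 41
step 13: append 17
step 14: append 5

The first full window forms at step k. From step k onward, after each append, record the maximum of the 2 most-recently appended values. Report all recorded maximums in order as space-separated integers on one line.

step 1: append 25 -> window=[25] (not full yet)
step 2: append 12 -> window=[25, 12] -> max=25
step 3: append 23 -> window=[12, 23] -> max=23
step 4: append 2 -> window=[23, 2] -> max=23
step 5: append 25 -> window=[2, 25] -> max=25
step 6: append 29 -> window=[25, 29] -> max=29
step 7: append 29 -> window=[29, 29] -> max=29
step 8: append 2 -> window=[29, 2] -> max=29
step 9: append 31 -> window=[2, 31] -> max=31
step 10: append 32 -> window=[31, 32] -> max=32
step 11: append 41 -> window=[32, 41] -> max=41
step 12: append 41 -> window=[41, 41] -> max=41
step 13: append 17 -> window=[41, 17] -> max=41
step 14: append 5 -> window=[17, 5] -> max=17

Answer: 25 23 23 25 29 29 29 31 32 41 41 41 17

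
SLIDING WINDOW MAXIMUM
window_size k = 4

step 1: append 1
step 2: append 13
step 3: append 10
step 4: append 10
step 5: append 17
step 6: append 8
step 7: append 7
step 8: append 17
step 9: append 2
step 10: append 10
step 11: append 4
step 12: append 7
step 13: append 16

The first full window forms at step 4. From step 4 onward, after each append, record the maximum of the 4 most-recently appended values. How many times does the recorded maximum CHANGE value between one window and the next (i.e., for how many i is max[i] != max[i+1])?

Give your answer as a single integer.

step 1: append 1 -> window=[1] (not full yet)
step 2: append 13 -> window=[1, 13] (not full yet)
step 3: append 10 -> window=[1, 13, 10] (not full yet)
step 4: append 10 -> window=[1, 13, 10, 10] -> max=13
step 5: append 17 -> window=[13, 10, 10, 17] -> max=17
step 6: append 8 -> window=[10, 10, 17, 8] -> max=17
step 7: append 7 -> window=[10, 17, 8, 7] -> max=17
step 8: append 17 -> window=[17, 8, 7, 17] -> max=17
step 9: append 2 -> window=[8, 7, 17, 2] -> max=17
step 10: append 10 -> window=[7, 17, 2, 10] -> max=17
step 11: append 4 -> window=[17, 2, 10, 4] -> max=17
step 12: append 7 -> window=[2, 10, 4, 7] -> max=10
step 13: append 16 -> window=[10, 4, 7, 16] -> max=16
Recorded maximums: 13 17 17 17 17 17 17 17 10 16
Changes between consecutive maximums: 3

Answer: 3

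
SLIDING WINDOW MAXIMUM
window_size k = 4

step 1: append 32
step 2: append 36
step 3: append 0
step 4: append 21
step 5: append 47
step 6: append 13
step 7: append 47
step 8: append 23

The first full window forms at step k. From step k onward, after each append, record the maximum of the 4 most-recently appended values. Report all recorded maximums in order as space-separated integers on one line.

Answer: 36 47 47 47 47

Derivation:
step 1: append 32 -> window=[32] (not full yet)
step 2: append 36 -> window=[32, 36] (not full yet)
step 3: append 0 -> window=[32, 36, 0] (not full yet)
step 4: append 21 -> window=[32, 36, 0, 21] -> max=36
step 5: append 47 -> window=[36, 0, 21, 47] -> max=47
step 6: append 13 -> window=[0, 21, 47, 13] -> max=47
step 7: append 47 -> window=[21, 47, 13, 47] -> max=47
step 8: append 23 -> window=[47, 13, 47, 23] -> max=47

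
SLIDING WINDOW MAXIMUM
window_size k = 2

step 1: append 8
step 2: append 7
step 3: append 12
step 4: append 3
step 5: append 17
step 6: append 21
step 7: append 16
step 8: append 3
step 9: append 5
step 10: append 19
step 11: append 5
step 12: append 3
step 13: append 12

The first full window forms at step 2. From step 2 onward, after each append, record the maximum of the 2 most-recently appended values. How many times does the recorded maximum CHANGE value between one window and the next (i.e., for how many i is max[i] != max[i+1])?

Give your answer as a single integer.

Answer: 8

Derivation:
step 1: append 8 -> window=[8] (not full yet)
step 2: append 7 -> window=[8, 7] -> max=8
step 3: append 12 -> window=[7, 12] -> max=12
step 4: append 3 -> window=[12, 3] -> max=12
step 5: append 17 -> window=[3, 17] -> max=17
step 6: append 21 -> window=[17, 21] -> max=21
step 7: append 16 -> window=[21, 16] -> max=21
step 8: append 3 -> window=[16, 3] -> max=16
step 9: append 5 -> window=[3, 5] -> max=5
step 10: append 19 -> window=[5, 19] -> max=19
step 11: append 5 -> window=[19, 5] -> max=19
step 12: append 3 -> window=[5, 3] -> max=5
step 13: append 12 -> window=[3, 12] -> max=12
Recorded maximums: 8 12 12 17 21 21 16 5 19 19 5 12
Changes between consecutive maximums: 8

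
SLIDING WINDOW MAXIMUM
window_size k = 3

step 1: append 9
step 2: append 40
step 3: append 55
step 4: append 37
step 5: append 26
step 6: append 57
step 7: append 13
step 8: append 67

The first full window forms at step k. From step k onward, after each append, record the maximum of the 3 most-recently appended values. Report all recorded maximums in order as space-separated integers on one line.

Answer: 55 55 55 57 57 67

Derivation:
step 1: append 9 -> window=[9] (not full yet)
step 2: append 40 -> window=[9, 40] (not full yet)
step 3: append 55 -> window=[9, 40, 55] -> max=55
step 4: append 37 -> window=[40, 55, 37] -> max=55
step 5: append 26 -> window=[55, 37, 26] -> max=55
step 6: append 57 -> window=[37, 26, 57] -> max=57
step 7: append 13 -> window=[26, 57, 13] -> max=57
step 8: append 67 -> window=[57, 13, 67] -> max=67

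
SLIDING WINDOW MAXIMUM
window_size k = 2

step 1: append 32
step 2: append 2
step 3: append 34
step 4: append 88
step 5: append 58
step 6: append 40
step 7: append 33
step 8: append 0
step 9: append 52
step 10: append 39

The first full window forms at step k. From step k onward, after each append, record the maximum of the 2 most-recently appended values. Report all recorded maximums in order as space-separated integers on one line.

step 1: append 32 -> window=[32] (not full yet)
step 2: append 2 -> window=[32, 2] -> max=32
step 3: append 34 -> window=[2, 34] -> max=34
step 4: append 88 -> window=[34, 88] -> max=88
step 5: append 58 -> window=[88, 58] -> max=88
step 6: append 40 -> window=[58, 40] -> max=58
step 7: append 33 -> window=[40, 33] -> max=40
step 8: append 0 -> window=[33, 0] -> max=33
step 9: append 52 -> window=[0, 52] -> max=52
step 10: append 39 -> window=[52, 39] -> max=52

Answer: 32 34 88 88 58 40 33 52 52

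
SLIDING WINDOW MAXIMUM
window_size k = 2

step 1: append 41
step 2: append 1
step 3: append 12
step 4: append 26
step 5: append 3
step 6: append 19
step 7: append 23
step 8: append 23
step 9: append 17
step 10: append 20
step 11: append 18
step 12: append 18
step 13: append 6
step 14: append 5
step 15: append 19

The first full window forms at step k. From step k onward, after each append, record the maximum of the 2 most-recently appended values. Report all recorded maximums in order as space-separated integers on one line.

step 1: append 41 -> window=[41] (not full yet)
step 2: append 1 -> window=[41, 1] -> max=41
step 3: append 12 -> window=[1, 12] -> max=12
step 4: append 26 -> window=[12, 26] -> max=26
step 5: append 3 -> window=[26, 3] -> max=26
step 6: append 19 -> window=[3, 19] -> max=19
step 7: append 23 -> window=[19, 23] -> max=23
step 8: append 23 -> window=[23, 23] -> max=23
step 9: append 17 -> window=[23, 17] -> max=23
step 10: append 20 -> window=[17, 20] -> max=20
step 11: append 18 -> window=[20, 18] -> max=20
step 12: append 18 -> window=[18, 18] -> max=18
step 13: append 6 -> window=[18, 6] -> max=18
step 14: append 5 -> window=[6, 5] -> max=6
step 15: append 19 -> window=[5, 19] -> max=19

Answer: 41 12 26 26 19 23 23 23 20 20 18 18 6 19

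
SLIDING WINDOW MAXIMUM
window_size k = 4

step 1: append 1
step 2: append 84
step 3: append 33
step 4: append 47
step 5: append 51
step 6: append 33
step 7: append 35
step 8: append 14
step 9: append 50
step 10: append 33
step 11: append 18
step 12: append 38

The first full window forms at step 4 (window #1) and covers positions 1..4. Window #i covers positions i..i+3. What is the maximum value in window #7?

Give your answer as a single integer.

step 1: append 1 -> window=[1] (not full yet)
step 2: append 84 -> window=[1, 84] (not full yet)
step 3: append 33 -> window=[1, 84, 33] (not full yet)
step 4: append 47 -> window=[1, 84, 33, 47] -> max=84
step 5: append 51 -> window=[84, 33, 47, 51] -> max=84
step 6: append 33 -> window=[33, 47, 51, 33] -> max=51
step 7: append 35 -> window=[47, 51, 33, 35] -> max=51
step 8: append 14 -> window=[51, 33, 35, 14] -> max=51
step 9: append 50 -> window=[33, 35, 14, 50] -> max=50
step 10: append 33 -> window=[35, 14, 50, 33] -> max=50
Window #7 max = 50

Answer: 50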